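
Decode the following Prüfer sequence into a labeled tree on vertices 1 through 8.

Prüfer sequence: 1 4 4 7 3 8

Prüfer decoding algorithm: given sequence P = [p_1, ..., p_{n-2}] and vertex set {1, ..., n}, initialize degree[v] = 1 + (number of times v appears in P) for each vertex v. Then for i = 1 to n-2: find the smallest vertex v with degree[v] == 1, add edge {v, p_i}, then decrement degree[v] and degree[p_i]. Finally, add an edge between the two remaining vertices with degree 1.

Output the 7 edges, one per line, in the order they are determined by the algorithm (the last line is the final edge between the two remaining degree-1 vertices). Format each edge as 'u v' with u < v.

Answer: 1 2
1 4
4 5
4 7
3 6
3 8
7 8

Derivation:
Initial degrees: {1:2, 2:1, 3:2, 4:3, 5:1, 6:1, 7:2, 8:2}
Step 1: smallest deg-1 vertex = 2, p_1 = 1. Add edge {1,2}. Now deg[2]=0, deg[1]=1.
Step 2: smallest deg-1 vertex = 1, p_2 = 4. Add edge {1,4}. Now deg[1]=0, deg[4]=2.
Step 3: smallest deg-1 vertex = 5, p_3 = 4. Add edge {4,5}. Now deg[5]=0, deg[4]=1.
Step 4: smallest deg-1 vertex = 4, p_4 = 7. Add edge {4,7}. Now deg[4]=0, deg[7]=1.
Step 5: smallest deg-1 vertex = 6, p_5 = 3. Add edge {3,6}. Now deg[6]=0, deg[3]=1.
Step 6: smallest deg-1 vertex = 3, p_6 = 8. Add edge {3,8}. Now deg[3]=0, deg[8]=1.
Final: two remaining deg-1 vertices are 7, 8. Add edge {7,8}.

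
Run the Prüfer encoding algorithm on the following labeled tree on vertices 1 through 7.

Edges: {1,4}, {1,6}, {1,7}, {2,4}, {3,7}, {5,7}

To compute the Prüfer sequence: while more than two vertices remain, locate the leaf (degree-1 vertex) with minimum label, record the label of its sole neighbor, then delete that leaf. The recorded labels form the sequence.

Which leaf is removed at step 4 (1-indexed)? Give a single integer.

Step 1: current leaves = {2,3,5,6}. Remove leaf 2 (neighbor: 4).
Step 2: current leaves = {3,4,5,6}. Remove leaf 3 (neighbor: 7).
Step 3: current leaves = {4,5,6}. Remove leaf 4 (neighbor: 1).
Step 4: current leaves = {5,6}. Remove leaf 5 (neighbor: 7).

Answer: 5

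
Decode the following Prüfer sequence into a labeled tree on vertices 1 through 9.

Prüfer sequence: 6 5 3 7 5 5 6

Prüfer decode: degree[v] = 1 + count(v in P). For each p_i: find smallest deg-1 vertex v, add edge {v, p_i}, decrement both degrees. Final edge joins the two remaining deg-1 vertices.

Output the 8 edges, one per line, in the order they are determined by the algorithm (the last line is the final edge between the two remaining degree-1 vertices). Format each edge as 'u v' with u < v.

Initial degrees: {1:1, 2:1, 3:2, 4:1, 5:4, 6:3, 7:2, 8:1, 9:1}
Step 1: smallest deg-1 vertex = 1, p_1 = 6. Add edge {1,6}. Now deg[1]=0, deg[6]=2.
Step 2: smallest deg-1 vertex = 2, p_2 = 5. Add edge {2,5}. Now deg[2]=0, deg[5]=3.
Step 3: smallest deg-1 vertex = 4, p_3 = 3. Add edge {3,4}. Now deg[4]=0, deg[3]=1.
Step 4: smallest deg-1 vertex = 3, p_4 = 7. Add edge {3,7}. Now deg[3]=0, deg[7]=1.
Step 5: smallest deg-1 vertex = 7, p_5 = 5. Add edge {5,7}. Now deg[7]=0, deg[5]=2.
Step 6: smallest deg-1 vertex = 8, p_6 = 5. Add edge {5,8}. Now deg[8]=0, deg[5]=1.
Step 7: smallest deg-1 vertex = 5, p_7 = 6. Add edge {5,6}. Now deg[5]=0, deg[6]=1.
Final: two remaining deg-1 vertices are 6, 9. Add edge {6,9}.

Answer: 1 6
2 5
3 4
3 7
5 7
5 8
5 6
6 9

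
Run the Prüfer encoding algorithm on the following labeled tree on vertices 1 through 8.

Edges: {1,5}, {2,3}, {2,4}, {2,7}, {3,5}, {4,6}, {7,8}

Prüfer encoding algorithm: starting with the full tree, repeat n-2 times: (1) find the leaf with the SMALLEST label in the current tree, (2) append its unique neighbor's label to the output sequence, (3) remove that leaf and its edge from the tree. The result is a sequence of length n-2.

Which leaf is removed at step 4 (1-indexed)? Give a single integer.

Step 1: current leaves = {1,6,8}. Remove leaf 1 (neighbor: 5).
Step 2: current leaves = {5,6,8}. Remove leaf 5 (neighbor: 3).
Step 3: current leaves = {3,6,8}. Remove leaf 3 (neighbor: 2).
Step 4: current leaves = {6,8}. Remove leaf 6 (neighbor: 4).

Answer: 6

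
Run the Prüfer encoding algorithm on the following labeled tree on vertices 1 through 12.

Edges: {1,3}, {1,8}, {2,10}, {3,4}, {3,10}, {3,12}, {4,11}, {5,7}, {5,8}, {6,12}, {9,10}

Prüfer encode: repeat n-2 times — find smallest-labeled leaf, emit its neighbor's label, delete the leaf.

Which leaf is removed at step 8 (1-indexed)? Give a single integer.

Step 1: current leaves = {2,6,7,9,11}. Remove leaf 2 (neighbor: 10).
Step 2: current leaves = {6,7,9,11}. Remove leaf 6 (neighbor: 12).
Step 3: current leaves = {7,9,11,12}. Remove leaf 7 (neighbor: 5).
Step 4: current leaves = {5,9,11,12}. Remove leaf 5 (neighbor: 8).
Step 5: current leaves = {8,9,11,12}. Remove leaf 8 (neighbor: 1).
Step 6: current leaves = {1,9,11,12}. Remove leaf 1 (neighbor: 3).
Step 7: current leaves = {9,11,12}. Remove leaf 9 (neighbor: 10).
Step 8: current leaves = {10,11,12}. Remove leaf 10 (neighbor: 3).

Answer: 10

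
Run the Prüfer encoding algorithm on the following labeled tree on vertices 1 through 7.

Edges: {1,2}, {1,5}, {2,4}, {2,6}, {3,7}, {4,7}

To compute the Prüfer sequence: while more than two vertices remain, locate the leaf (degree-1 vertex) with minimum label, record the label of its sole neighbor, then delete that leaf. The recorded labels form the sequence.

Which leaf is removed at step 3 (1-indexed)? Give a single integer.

Step 1: current leaves = {3,5,6}. Remove leaf 3 (neighbor: 7).
Step 2: current leaves = {5,6,7}. Remove leaf 5 (neighbor: 1).
Step 3: current leaves = {1,6,7}. Remove leaf 1 (neighbor: 2).

Answer: 1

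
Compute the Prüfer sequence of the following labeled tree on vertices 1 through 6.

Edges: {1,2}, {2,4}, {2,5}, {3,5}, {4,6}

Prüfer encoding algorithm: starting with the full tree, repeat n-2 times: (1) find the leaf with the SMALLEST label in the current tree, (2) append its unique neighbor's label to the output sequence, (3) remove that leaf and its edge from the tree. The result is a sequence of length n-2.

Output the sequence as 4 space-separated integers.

Answer: 2 5 2 4

Derivation:
Step 1: leaves = {1,3,6}. Remove smallest leaf 1, emit neighbor 2.
Step 2: leaves = {3,6}. Remove smallest leaf 3, emit neighbor 5.
Step 3: leaves = {5,6}. Remove smallest leaf 5, emit neighbor 2.
Step 4: leaves = {2,6}. Remove smallest leaf 2, emit neighbor 4.
Done: 2 vertices remain (4, 6). Sequence = [2 5 2 4]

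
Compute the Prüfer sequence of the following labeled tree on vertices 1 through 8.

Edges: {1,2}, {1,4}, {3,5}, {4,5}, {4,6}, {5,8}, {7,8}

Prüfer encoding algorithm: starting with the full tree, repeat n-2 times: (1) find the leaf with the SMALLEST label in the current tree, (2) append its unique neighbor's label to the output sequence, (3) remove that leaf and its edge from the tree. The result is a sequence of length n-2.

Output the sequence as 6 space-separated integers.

Answer: 1 4 5 4 5 8

Derivation:
Step 1: leaves = {2,3,6,7}. Remove smallest leaf 2, emit neighbor 1.
Step 2: leaves = {1,3,6,7}. Remove smallest leaf 1, emit neighbor 4.
Step 3: leaves = {3,6,7}. Remove smallest leaf 3, emit neighbor 5.
Step 4: leaves = {6,7}. Remove smallest leaf 6, emit neighbor 4.
Step 5: leaves = {4,7}. Remove smallest leaf 4, emit neighbor 5.
Step 6: leaves = {5,7}. Remove smallest leaf 5, emit neighbor 8.
Done: 2 vertices remain (7, 8). Sequence = [1 4 5 4 5 8]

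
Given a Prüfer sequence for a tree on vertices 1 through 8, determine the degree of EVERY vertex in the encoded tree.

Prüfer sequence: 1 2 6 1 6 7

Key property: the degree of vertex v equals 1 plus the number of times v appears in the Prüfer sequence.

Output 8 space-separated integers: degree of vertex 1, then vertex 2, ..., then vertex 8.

p_1 = 1: count[1] becomes 1
p_2 = 2: count[2] becomes 1
p_3 = 6: count[6] becomes 1
p_4 = 1: count[1] becomes 2
p_5 = 6: count[6] becomes 2
p_6 = 7: count[7] becomes 1
Degrees (1 + count): deg[1]=1+2=3, deg[2]=1+1=2, deg[3]=1+0=1, deg[4]=1+0=1, deg[5]=1+0=1, deg[6]=1+2=3, deg[7]=1+1=2, deg[8]=1+0=1

Answer: 3 2 1 1 1 3 2 1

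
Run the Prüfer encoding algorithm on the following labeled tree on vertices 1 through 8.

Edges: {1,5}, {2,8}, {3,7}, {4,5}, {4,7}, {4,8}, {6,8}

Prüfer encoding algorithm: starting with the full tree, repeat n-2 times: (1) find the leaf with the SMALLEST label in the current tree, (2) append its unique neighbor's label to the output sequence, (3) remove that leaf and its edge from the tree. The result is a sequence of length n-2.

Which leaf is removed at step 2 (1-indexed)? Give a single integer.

Step 1: current leaves = {1,2,3,6}. Remove leaf 1 (neighbor: 5).
Step 2: current leaves = {2,3,5,6}. Remove leaf 2 (neighbor: 8).

Answer: 2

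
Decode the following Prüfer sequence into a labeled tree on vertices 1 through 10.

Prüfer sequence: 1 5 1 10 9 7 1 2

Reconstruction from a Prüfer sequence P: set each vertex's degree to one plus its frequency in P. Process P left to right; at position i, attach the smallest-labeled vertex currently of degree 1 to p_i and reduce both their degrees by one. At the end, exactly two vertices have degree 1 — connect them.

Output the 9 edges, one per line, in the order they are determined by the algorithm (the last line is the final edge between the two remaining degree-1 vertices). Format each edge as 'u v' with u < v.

Answer: 1 3
4 5
1 5
6 10
8 9
7 9
1 7
1 2
2 10

Derivation:
Initial degrees: {1:4, 2:2, 3:1, 4:1, 5:2, 6:1, 7:2, 8:1, 9:2, 10:2}
Step 1: smallest deg-1 vertex = 3, p_1 = 1. Add edge {1,3}. Now deg[3]=0, deg[1]=3.
Step 2: smallest deg-1 vertex = 4, p_2 = 5. Add edge {4,5}. Now deg[4]=0, deg[5]=1.
Step 3: smallest deg-1 vertex = 5, p_3 = 1. Add edge {1,5}. Now deg[5]=0, deg[1]=2.
Step 4: smallest deg-1 vertex = 6, p_4 = 10. Add edge {6,10}. Now deg[6]=0, deg[10]=1.
Step 5: smallest deg-1 vertex = 8, p_5 = 9. Add edge {8,9}. Now deg[8]=0, deg[9]=1.
Step 6: smallest deg-1 vertex = 9, p_6 = 7. Add edge {7,9}. Now deg[9]=0, deg[7]=1.
Step 7: smallest deg-1 vertex = 7, p_7 = 1. Add edge {1,7}. Now deg[7]=0, deg[1]=1.
Step 8: smallest deg-1 vertex = 1, p_8 = 2. Add edge {1,2}. Now deg[1]=0, deg[2]=1.
Final: two remaining deg-1 vertices are 2, 10. Add edge {2,10}.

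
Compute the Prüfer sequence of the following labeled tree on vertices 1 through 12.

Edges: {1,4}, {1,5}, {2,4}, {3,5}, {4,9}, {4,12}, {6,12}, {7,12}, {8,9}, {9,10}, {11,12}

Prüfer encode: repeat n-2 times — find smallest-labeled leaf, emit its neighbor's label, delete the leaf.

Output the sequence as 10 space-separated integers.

Step 1: leaves = {2,3,6,7,8,10,11}. Remove smallest leaf 2, emit neighbor 4.
Step 2: leaves = {3,6,7,8,10,11}. Remove smallest leaf 3, emit neighbor 5.
Step 3: leaves = {5,6,7,8,10,11}. Remove smallest leaf 5, emit neighbor 1.
Step 4: leaves = {1,6,7,8,10,11}. Remove smallest leaf 1, emit neighbor 4.
Step 5: leaves = {6,7,8,10,11}. Remove smallest leaf 6, emit neighbor 12.
Step 6: leaves = {7,8,10,11}. Remove smallest leaf 7, emit neighbor 12.
Step 7: leaves = {8,10,11}. Remove smallest leaf 8, emit neighbor 9.
Step 8: leaves = {10,11}. Remove smallest leaf 10, emit neighbor 9.
Step 9: leaves = {9,11}. Remove smallest leaf 9, emit neighbor 4.
Step 10: leaves = {4,11}. Remove smallest leaf 4, emit neighbor 12.
Done: 2 vertices remain (11, 12). Sequence = [4 5 1 4 12 12 9 9 4 12]

Answer: 4 5 1 4 12 12 9 9 4 12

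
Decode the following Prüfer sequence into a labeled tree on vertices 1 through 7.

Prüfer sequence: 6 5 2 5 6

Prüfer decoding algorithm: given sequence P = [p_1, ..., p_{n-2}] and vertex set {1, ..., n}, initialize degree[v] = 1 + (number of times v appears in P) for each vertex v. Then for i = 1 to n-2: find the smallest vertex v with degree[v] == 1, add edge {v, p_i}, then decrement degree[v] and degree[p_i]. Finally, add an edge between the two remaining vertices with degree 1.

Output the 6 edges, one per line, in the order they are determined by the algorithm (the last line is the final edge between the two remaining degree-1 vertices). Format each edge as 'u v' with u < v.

Answer: 1 6
3 5
2 4
2 5
5 6
6 7

Derivation:
Initial degrees: {1:1, 2:2, 3:1, 4:1, 5:3, 6:3, 7:1}
Step 1: smallest deg-1 vertex = 1, p_1 = 6. Add edge {1,6}. Now deg[1]=0, deg[6]=2.
Step 2: smallest deg-1 vertex = 3, p_2 = 5. Add edge {3,5}. Now deg[3]=0, deg[5]=2.
Step 3: smallest deg-1 vertex = 4, p_3 = 2. Add edge {2,4}. Now deg[4]=0, deg[2]=1.
Step 4: smallest deg-1 vertex = 2, p_4 = 5. Add edge {2,5}. Now deg[2]=0, deg[5]=1.
Step 5: smallest deg-1 vertex = 5, p_5 = 6. Add edge {5,6}. Now deg[5]=0, deg[6]=1.
Final: two remaining deg-1 vertices are 6, 7. Add edge {6,7}.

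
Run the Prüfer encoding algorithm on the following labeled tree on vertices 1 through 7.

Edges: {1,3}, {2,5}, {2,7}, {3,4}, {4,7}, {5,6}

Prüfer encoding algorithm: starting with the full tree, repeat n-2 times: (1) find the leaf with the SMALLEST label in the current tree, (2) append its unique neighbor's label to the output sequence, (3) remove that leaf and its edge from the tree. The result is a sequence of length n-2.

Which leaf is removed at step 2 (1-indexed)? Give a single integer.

Step 1: current leaves = {1,6}. Remove leaf 1 (neighbor: 3).
Step 2: current leaves = {3,6}. Remove leaf 3 (neighbor: 4).

Answer: 3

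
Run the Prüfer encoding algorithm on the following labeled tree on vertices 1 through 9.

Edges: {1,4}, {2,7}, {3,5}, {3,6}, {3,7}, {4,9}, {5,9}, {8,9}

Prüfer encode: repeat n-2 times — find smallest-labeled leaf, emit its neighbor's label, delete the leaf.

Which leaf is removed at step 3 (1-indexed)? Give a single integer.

Answer: 4

Derivation:
Step 1: current leaves = {1,2,6,8}. Remove leaf 1 (neighbor: 4).
Step 2: current leaves = {2,4,6,8}. Remove leaf 2 (neighbor: 7).
Step 3: current leaves = {4,6,7,8}. Remove leaf 4 (neighbor: 9).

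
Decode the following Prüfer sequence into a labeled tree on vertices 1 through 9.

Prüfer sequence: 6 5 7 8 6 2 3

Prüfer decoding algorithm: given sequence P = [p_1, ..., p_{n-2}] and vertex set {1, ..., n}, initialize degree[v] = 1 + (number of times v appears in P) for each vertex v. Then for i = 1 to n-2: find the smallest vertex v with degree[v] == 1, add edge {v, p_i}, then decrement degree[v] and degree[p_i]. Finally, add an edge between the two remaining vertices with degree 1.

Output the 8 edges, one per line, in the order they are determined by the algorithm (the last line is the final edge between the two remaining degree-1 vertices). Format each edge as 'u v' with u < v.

Answer: 1 6
4 5
5 7
7 8
6 8
2 6
2 3
3 9

Derivation:
Initial degrees: {1:1, 2:2, 3:2, 4:1, 5:2, 6:3, 7:2, 8:2, 9:1}
Step 1: smallest deg-1 vertex = 1, p_1 = 6. Add edge {1,6}. Now deg[1]=0, deg[6]=2.
Step 2: smallest deg-1 vertex = 4, p_2 = 5. Add edge {4,5}. Now deg[4]=0, deg[5]=1.
Step 3: smallest deg-1 vertex = 5, p_3 = 7. Add edge {5,7}. Now deg[5]=0, deg[7]=1.
Step 4: smallest deg-1 vertex = 7, p_4 = 8. Add edge {7,8}. Now deg[7]=0, deg[8]=1.
Step 5: smallest deg-1 vertex = 8, p_5 = 6. Add edge {6,8}. Now deg[8]=0, deg[6]=1.
Step 6: smallest deg-1 vertex = 6, p_6 = 2. Add edge {2,6}. Now deg[6]=0, deg[2]=1.
Step 7: smallest deg-1 vertex = 2, p_7 = 3. Add edge {2,3}. Now deg[2]=0, deg[3]=1.
Final: two remaining deg-1 vertices are 3, 9. Add edge {3,9}.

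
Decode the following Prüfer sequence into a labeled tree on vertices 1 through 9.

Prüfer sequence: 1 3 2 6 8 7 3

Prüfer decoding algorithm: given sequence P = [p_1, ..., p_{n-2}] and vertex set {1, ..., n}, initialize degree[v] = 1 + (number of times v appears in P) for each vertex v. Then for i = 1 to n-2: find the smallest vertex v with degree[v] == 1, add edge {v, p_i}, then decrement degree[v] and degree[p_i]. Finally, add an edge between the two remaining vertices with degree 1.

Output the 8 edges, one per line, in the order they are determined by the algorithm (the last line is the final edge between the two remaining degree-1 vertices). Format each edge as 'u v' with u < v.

Initial degrees: {1:2, 2:2, 3:3, 4:1, 5:1, 6:2, 7:2, 8:2, 9:1}
Step 1: smallest deg-1 vertex = 4, p_1 = 1. Add edge {1,4}. Now deg[4]=0, deg[1]=1.
Step 2: smallest deg-1 vertex = 1, p_2 = 3. Add edge {1,3}. Now deg[1]=0, deg[3]=2.
Step 3: smallest deg-1 vertex = 5, p_3 = 2. Add edge {2,5}. Now deg[5]=0, deg[2]=1.
Step 4: smallest deg-1 vertex = 2, p_4 = 6. Add edge {2,6}. Now deg[2]=0, deg[6]=1.
Step 5: smallest deg-1 vertex = 6, p_5 = 8. Add edge {6,8}. Now deg[6]=0, deg[8]=1.
Step 6: smallest deg-1 vertex = 8, p_6 = 7. Add edge {7,8}. Now deg[8]=0, deg[7]=1.
Step 7: smallest deg-1 vertex = 7, p_7 = 3. Add edge {3,7}. Now deg[7]=0, deg[3]=1.
Final: two remaining deg-1 vertices are 3, 9. Add edge {3,9}.

Answer: 1 4
1 3
2 5
2 6
6 8
7 8
3 7
3 9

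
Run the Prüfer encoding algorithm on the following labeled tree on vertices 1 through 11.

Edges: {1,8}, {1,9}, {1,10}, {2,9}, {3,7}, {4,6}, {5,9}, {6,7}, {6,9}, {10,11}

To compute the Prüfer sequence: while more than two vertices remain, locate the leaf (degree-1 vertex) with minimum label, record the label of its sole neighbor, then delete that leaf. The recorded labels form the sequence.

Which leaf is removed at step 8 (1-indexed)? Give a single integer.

Answer: 9

Derivation:
Step 1: current leaves = {2,3,4,5,8,11}. Remove leaf 2 (neighbor: 9).
Step 2: current leaves = {3,4,5,8,11}. Remove leaf 3 (neighbor: 7).
Step 3: current leaves = {4,5,7,8,11}. Remove leaf 4 (neighbor: 6).
Step 4: current leaves = {5,7,8,11}. Remove leaf 5 (neighbor: 9).
Step 5: current leaves = {7,8,11}. Remove leaf 7 (neighbor: 6).
Step 6: current leaves = {6,8,11}. Remove leaf 6 (neighbor: 9).
Step 7: current leaves = {8,9,11}. Remove leaf 8 (neighbor: 1).
Step 8: current leaves = {9,11}. Remove leaf 9 (neighbor: 1).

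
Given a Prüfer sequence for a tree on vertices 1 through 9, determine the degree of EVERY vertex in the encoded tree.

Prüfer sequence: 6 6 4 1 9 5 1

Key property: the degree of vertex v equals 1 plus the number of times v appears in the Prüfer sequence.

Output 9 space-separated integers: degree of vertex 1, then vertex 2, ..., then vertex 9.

Answer: 3 1 1 2 2 3 1 1 2

Derivation:
p_1 = 6: count[6] becomes 1
p_2 = 6: count[6] becomes 2
p_3 = 4: count[4] becomes 1
p_4 = 1: count[1] becomes 1
p_5 = 9: count[9] becomes 1
p_6 = 5: count[5] becomes 1
p_7 = 1: count[1] becomes 2
Degrees (1 + count): deg[1]=1+2=3, deg[2]=1+0=1, deg[3]=1+0=1, deg[4]=1+1=2, deg[5]=1+1=2, deg[6]=1+2=3, deg[7]=1+0=1, deg[8]=1+0=1, deg[9]=1+1=2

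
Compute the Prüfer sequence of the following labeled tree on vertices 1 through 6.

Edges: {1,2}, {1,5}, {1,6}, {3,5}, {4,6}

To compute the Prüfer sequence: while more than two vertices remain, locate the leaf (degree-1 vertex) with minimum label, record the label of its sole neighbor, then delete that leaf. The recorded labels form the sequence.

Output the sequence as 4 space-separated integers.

Step 1: leaves = {2,3,4}. Remove smallest leaf 2, emit neighbor 1.
Step 2: leaves = {3,4}. Remove smallest leaf 3, emit neighbor 5.
Step 3: leaves = {4,5}. Remove smallest leaf 4, emit neighbor 6.
Step 4: leaves = {5,6}. Remove smallest leaf 5, emit neighbor 1.
Done: 2 vertices remain (1, 6). Sequence = [1 5 6 1]

Answer: 1 5 6 1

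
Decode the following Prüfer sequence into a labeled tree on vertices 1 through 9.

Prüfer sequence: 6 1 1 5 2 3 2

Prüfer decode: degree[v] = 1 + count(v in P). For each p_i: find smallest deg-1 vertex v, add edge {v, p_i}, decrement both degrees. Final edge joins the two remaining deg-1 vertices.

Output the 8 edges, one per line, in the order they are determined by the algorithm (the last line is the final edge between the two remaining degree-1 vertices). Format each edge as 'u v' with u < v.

Initial degrees: {1:3, 2:3, 3:2, 4:1, 5:2, 6:2, 7:1, 8:1, 9:1}
Step 1: smallest deg-1 vertex = 4, p_1 = 6. Add edge {4,6}. Now deg[4]=0, deg[6]=1.
Step 2: smallest deg-1 vertex = 6, p_2 = 1. Add edge {1,6}. Now deg[6]=0, deg[1]=2.
Step 3: smallest deg-1 vertex = 7, p_3 = 1. Add edge {1,7}. Now deg[7]=0, deg[1]=1.
Step 4: smallest deg-1 vertex = 1, p_4 = 5. Add edge {1,5}. Now deg[1]=0, deg[5]=1.
Step 5: smallest deg-1 vertex = 5, p_5 = 2. Add edge {2,5}. Now deg[5]=0, deg[2]=2.
Step 6: smallest deg-1 vertex = 8, p_6 = 3. Add edge {3,8}. Now deg[8]=0, deg[3]=1.
Step 7: smallest deg-1 vertex = 3, p_7 = 2. Add edge {2,3}. Now deg[3]=0, deg[2]=1.
Final: two remaining deg-1 vertices are 2, 9. Add edge {2,9}.

Answer: 4 6
1 6
1 7
1 5
2 5
3 8
2 3
2 9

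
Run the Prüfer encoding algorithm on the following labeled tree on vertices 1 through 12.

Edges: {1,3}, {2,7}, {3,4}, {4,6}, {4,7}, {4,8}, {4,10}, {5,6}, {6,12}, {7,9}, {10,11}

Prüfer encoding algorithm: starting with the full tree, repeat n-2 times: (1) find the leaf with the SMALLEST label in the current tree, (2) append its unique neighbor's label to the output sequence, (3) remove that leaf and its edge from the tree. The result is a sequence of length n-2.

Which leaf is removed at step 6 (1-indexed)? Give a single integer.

Step 1: current leaves = {1,2,5,8,9,11,12}. Remove leaf 1 (neighbor: 3).
Step 2: current leaves = {2,3,5,8,9,11,12}. Remove leaf 2 (neighbor: 7).
Step 3: current leaves = {3,5,8,9,11,12}. Remove leaf 3 (neighbor: 4).
Step 4: current leaves = {5,8,9,11,12}. Remove leaf 5 (neighbor: 6).
Step 5: current leaves = {8,9,11,12}. Remove leaf 8 (neighbor: 4).
Step 6: current leaves = {9,11,12}. Remove leaf 9 (neighbor: 7).

Answer: 9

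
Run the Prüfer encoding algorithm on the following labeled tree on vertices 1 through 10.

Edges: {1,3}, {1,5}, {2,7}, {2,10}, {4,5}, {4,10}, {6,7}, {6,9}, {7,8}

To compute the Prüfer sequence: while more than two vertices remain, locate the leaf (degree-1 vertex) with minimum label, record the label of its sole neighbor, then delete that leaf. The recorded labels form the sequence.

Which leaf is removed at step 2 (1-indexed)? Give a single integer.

Answer: 1

Derivation:
Step 1: current leaves = {3,8,9}. Remove leaf 3 (neighbor: 1).
Step 2: current leaves = {1,8,9}. Remove leaf 1 (neighbor: 5).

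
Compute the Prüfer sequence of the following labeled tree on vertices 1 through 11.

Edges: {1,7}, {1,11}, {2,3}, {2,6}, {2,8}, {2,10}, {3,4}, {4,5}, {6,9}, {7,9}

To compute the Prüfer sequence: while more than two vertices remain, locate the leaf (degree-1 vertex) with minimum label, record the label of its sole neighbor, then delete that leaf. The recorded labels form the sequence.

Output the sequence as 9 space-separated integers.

Step 1: leaves = {5,8,10,11}. Remove smallest leaf 5, emit neighbor 4.
Step 2: leaves = {4,8,10,11}. Remove smallest leaf 4, emit neighbor 3.
Step 3: leaves = {3,8,10,11}. Remove smallest leaf 3, emit neighbor 2.
Step 4: leaves = {8,10,11}. Remove smallest leaf 8, emit neighbor 2.
Step 5: leaves = {10,11}. Remove smallest leaf 10, emit neighbor 2.
Step 6: leaves = {2,11}. Remove smallest leaf 2, emit neighbor 6.
Step 7: leaves = {6,11}. Remove smallest leaf 6, emit neighbor 9.
Step 8: leaves = {9,11}. Remove smallest leaf 9, emit neighbor 7.
Step 9: leaves = {7,11}. Remove smallest leaf 7, emit neighbor 1.
Done: 2 vertices remain (1, 11). Sequence = [4 3 2 2 2 6 9 7 1]

Answer: 4 3 2 2 2 6 9 7 1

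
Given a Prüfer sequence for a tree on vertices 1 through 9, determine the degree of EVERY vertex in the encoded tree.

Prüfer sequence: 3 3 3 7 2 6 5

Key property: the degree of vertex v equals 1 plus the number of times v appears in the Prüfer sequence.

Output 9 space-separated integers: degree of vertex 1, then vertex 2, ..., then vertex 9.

p_1 = 3: count[3] becomes 1
p_2 = 3: count[3] becomes 2
p_3 = 3: count[3] becomes 3
p_4 = 7: count[7] becomes 1
p_5 = 2: count[2] becomes 1
p_6 = 6: count[6] becomes 1
p_7 = 5: count[5] becomes 1
Degrees (1 + count): deg[1]=1+0=1, deg[2]=1+1=2, deg[3]=1+3=4, deg[4]=1+0=1, deg[5]=1+1=2, deg[6]=1+1=2, deg[7]=1+1=2, deg[8]=1+0=1, deg[9]=1+0=1

Answer: 1 2 4 1 2 2 2 1 1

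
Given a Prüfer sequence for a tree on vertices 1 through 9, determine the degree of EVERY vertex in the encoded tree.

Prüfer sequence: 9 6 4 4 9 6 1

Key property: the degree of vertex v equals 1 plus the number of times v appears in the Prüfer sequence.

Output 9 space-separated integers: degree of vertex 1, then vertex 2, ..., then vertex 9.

Answer: 2 1 1 3 1 3 1 1 3

Derivation:
p_1 = 9: count[9] becomes 1
p_2 = 6: count[6] becomes 1
p_3 = 4: count[4] becomes 1
p_4 = 4: count[4] becomes 2
p_5 = 9: count[9] becomes 2
p_6 = 6: count[6] becomes 2
p_7 = 1: count[1] becomes 1
Degrees (1 + count): deg[1]=1+1=2, deg[2]=1+0=1, deg[3]=1+0=1, deg[4]=1+2=3, deg[5]=1+0=1, deg[6]=1+2=3, deg[7]=1+0=1, deg[8]=1+0=1, deg[9]=1+2=3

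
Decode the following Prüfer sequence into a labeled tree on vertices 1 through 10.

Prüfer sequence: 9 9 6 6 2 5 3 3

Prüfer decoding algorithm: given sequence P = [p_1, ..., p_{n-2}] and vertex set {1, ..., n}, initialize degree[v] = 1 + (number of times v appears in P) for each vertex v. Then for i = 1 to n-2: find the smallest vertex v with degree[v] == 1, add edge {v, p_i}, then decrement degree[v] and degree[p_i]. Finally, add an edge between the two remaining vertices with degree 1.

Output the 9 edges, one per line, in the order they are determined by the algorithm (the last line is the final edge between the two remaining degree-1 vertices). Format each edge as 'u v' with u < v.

Initial degrees: {1:1, 2:2, 3:3, 4:1, 5:2, 6:3, 7:1, 8:1, 9:3, 10:1}
Step 1: smallest deg-1 vertex = 1, p_1 = 9. Add edge {1,9}. Now deg[1]=0, deg[9]=2.
Step 2: smallest deg-1 vertex = 4, p_2 = 9. Add edge {4,9}. Now deg[4]=0, deg[9]=1.
Step 3: smallest deg-1 vertex = 7, p_3 = 6. Add edge {6,7}. Now deg[7]=0, deg[6]=2.
Step 4: smallest deg-1 vertex = 8, p_4 = 6. Add edge {6,8}. Now deg[8]=0, deg[6]=1.
Step 5: smallest deg-1 vertex = 6, p_5 = 2. Add edge {2,6}. Now deg[6]=0, deg[2]=1.
Step 6: smallest deg-1 vertex = 2, p_6 = 5. Add edge {2,5}. Now deg[2]=0, deg[5]=1.
Step 7: smallest deg-1 vertex = 5, p_7 = 3. Add edge {3,5}. Now deg[5]=0, deg[3]=2.
Step 8: smallest deg-1 vertex = 9, p_8 = 3. Add edge {3,9}. Now deg[9]=0, deg[3]=1.
Final: two remaining deg-1 vertices are 3, 10. Add edge {3,10}.

Answer: 1 9
4 9
6 7
6 8
2 6
2 5
3 5
3 9
3 10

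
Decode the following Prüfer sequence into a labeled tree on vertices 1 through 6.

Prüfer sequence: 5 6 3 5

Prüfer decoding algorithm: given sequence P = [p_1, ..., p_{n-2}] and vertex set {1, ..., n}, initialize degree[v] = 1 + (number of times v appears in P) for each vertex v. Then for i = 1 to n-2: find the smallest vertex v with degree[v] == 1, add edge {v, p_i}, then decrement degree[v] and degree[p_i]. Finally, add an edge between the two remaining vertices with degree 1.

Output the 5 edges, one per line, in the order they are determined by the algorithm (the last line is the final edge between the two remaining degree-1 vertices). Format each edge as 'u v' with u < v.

Answer: 1 5
2 6
3 4
3 5
5 6

Derivation:
Initial degrees: {1:1, 2:1, 3:2, 4:1, 5:3, 6:2}
Step 1: smallest deg-1 vertex = 1, p_1 = 5. Add edge {1,5}. Now deg[1]=0, deg[5]=2.
Step 2: smallest deg-1 vertex = 2, p_2 = 6. Add edge {2,6}. Now deg[2]=0, deg[6]=1.
Step 3: smallest deg-1 vertex = 4, p_3 = 3. Add edge {3,4}. Now deg[4]=0, deg[3]=1.
Step 4: smallest deg-1 vertex = 3, p_4 = 5. Add edge {3,5}. Now deg[3]=0, deg[5]=1.
Final: two remaining deg-1 vertices are 5, 6. Add edge {5,6}.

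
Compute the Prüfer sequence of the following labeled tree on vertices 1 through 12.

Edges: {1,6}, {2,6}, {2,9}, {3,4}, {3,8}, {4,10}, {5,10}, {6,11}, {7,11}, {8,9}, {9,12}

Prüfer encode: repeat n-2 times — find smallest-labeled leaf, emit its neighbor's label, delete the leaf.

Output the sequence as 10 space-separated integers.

Step 1: leaves = {1,5,7,12}. Remove smallest leaf 1, emit neighbor 6.
Step 2: leaves = {5,7,12}. Remove smallest leaf 5, emit neighbor 10.
Step 3: leaves = {7,10,12}. Remove smallest leaf 7, emit neighbor 11.
Step 4: leaves = {10,11,12}. Remove smallest leaf 10, emit neighbor 4.
Step 5: leaves = {4,11,12}. Remove smallest leaf 4, emit neighbor 3.
Step 6: leaves = {3,11,12}. Remove smallest leaf 3, emit neighbor 8.
Step 7: leaves = {8,11,12}. Remove smallest leaf 8, emit neighbor 9.
Step 8: leaves = {11,12}. Remove smallest leaf 11, emit neighbor 6.
Step 9: leaves = {6,12}. Remove smallest leaf 6, emit neighbor 2.
Step 10: leaves = {2,12}. Remove smallest leaf 2, emit neighbor 9.
Done: 2 vertices remain (9, 12). Sequence = [6 10 11 4 3 8 9 6 2 9]

Answer: 6 10 11 4 3 8 9 6 2 9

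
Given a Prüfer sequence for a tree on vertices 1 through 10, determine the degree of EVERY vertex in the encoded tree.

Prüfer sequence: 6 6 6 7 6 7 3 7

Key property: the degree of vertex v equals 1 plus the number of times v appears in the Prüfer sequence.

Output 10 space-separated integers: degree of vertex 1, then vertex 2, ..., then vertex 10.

Answer: 1 1 2 1 1 5 4 1 1 1

Derivation:
p_1 = 6: count[6] becomes 1
p_2 = 6: count[6] becomes 2
p_3 = 6: count[6] becomes 3
p_4 = 7: count[7] becomes 1
p_5 = 6: count[6] becomes 4
p_6 = 7: count[7] becomes 2
p_7 = 3: count[3] becomes 1
p_8 = 7: count[7] becomes 3
Degrees (1 + count): deg[1]=1+0=1, deg[2]=1+0=1, deg[3]=1+1=2, deg[4]=1+0=1, deg[5]=1+0=1, deg[6]=1+4=5, deg[7]=1+3=4, deg[8]=1+0=1, deg[9]=1+0=1, deg[10]=1+0=1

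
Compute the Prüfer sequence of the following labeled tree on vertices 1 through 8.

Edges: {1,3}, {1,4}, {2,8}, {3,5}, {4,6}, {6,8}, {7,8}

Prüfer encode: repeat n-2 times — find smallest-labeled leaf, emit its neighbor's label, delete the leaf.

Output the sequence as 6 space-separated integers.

Answer: 8 3 1 4 6 8

Derivation:
Step 1: leaves = {2,5,7}. Remove smallest leaf 2, emit neighbor 8.
Step 2: leaves = {5,7}. Remove smallest leaf 5, emit neighbor 3.
Step 3: leaves = {3,7}. Remove smallest leaf 3, emit neighbor 1.
Step 4: leaves = {1,7}. Remove smallest leaf 1, emit neighbor 4.
Step 5: leaves = {4,7}. Remove smallest leaf 4, emit neighbor 6.
Step 6: leaves = {6,7}. Remove smallest leaf 6, emit neighbor 8.
Done: 2 vertices remain (7, 8). Sequence = [8 3 1 4 6 8]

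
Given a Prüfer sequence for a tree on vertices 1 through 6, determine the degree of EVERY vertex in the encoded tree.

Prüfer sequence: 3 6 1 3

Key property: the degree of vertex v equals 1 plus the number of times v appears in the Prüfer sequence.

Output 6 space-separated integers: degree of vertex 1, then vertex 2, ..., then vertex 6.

Answer: 2 1 3 1 1 2

Derivation:
p_1 = 3: count[3] becomes 1
p_2 = 6: count[6] becomes 1
p_3 = 1: count[1] becomes 1
p_4 = 3: count[3] becomes 2
Degrees (1 + count): deg[1]=1+1=2, deg[2]=1+0=1, deg[3]=1+2=3, deg[4]=1+0=1, deg[5]=1+0=1, deg[6]=1+1=2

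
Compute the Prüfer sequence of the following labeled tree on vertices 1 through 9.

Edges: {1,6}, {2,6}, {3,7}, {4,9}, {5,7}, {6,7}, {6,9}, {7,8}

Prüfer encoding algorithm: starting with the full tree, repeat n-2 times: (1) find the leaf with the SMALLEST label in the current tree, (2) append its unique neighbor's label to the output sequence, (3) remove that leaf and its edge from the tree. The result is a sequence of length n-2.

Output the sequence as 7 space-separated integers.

Step 1: leaves = {1,2,3,4,5,8}. Remove smallest leaf 1, emit neighbor 6.
Step 2: leaves = {2,3,4,5,8}. Remove smallest leaf 2, emit neighbor 6.
Step 3: leaves = {3,4,5,8}. Remove smallest leaf 3, emit neighbor 7.
Step 4: leaves = {4,5,8}. Remove smallest leaf 4, emit neighbor 9.
Step 5: leaves = {5,8,9}. Remove smallest leaf 5, emit neighbor 7.
Step 6: leaves = {8,9}. Remove smallest leaf 8, emit neighbor 7.
Step 7: leaves = {7,9}. Remove smallest leaf 7, emit neighbor 6.
Done: 2 vertices remain (6, 9). Sequence = [6 6 7 9 7 7 6]

Answer: 6 6 7 9 7 7 6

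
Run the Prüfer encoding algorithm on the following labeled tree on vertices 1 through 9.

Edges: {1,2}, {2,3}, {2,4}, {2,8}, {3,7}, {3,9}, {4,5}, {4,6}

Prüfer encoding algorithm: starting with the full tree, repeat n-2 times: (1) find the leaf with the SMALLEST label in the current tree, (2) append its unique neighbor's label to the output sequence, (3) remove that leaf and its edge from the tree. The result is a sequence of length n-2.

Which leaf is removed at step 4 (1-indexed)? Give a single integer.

Answer: 4

Derivation:
Step 1: current leaves = {1,5,6,7,8,9}. Remove leaf 1 (neighbor: 2).
Step 2: current leaves = {5,6,7,8,9}. Remove leaf 5 (neighbor: 4).
Step 3: current leaves = {6,7,8,9}. Remove leaf 6 (neighbor: 4).
Step 4: current leaves = {4,7,8,9}. Remove leaf 4 (neighbor: 2).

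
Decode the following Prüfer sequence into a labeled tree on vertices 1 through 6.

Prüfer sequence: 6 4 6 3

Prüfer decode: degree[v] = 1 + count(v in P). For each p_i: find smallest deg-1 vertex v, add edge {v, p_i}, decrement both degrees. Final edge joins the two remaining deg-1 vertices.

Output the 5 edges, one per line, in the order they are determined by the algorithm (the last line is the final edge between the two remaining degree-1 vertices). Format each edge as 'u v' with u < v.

Answer: 1 6
2 4
4 6
3 5
3 6

Derivation:
Initial degrees: {1:1, 2:1, 3:2, 4:2, 5:1, 6:3}
Step 1: smallest deg-1 vertex = 1, p_1 = 6. Add edge {1,6}. Now deg[1]=0, deg[6]=2.
Step 2: smallest deg-1 vertex = 2, p_2 = 4. Add edge {2,4}. Now deg[2]=0, deg[4]=1.
Step 3: smallest deg-1 vertex = 4, p_3 = 6. Add edge {4,6}. Now deg[4]=0, deg[6]=1.
Step 4: smallest deg-1 vertex = 5, p_4 = 3. Add edge {3,5}. Now deg[5]=0, deg[3]=1.
Final: two remaining deg-1 vertices are 3, 6. Add edge {3,6}.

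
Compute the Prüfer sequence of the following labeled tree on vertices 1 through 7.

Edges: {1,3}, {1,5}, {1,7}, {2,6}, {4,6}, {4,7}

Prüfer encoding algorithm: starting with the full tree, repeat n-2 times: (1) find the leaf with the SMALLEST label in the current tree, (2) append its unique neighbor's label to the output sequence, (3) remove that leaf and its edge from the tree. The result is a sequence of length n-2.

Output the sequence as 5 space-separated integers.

Step 1: leaves = {2,3,5}. Remove smallest leaf 2, emit neighbor 6.
Step 2: leaves = {3,5,6}. Remove smallest leaf 3, emit neighbor 1.
Step 3: leaves = {5,6}. Remove smallest leaf 5, emit neighbor 1.
Step 4: leaves = {1,6}. Remove smallest leaf 1, emit neighbor 7.
Step 5: leaves = {6,7}. Remove smallest leaf 6, emit neighbor 4.
Done: 2 vertices remain (4, 7). Sequence = [6 1 1 7 4]

Answer: 6 1 1 7 4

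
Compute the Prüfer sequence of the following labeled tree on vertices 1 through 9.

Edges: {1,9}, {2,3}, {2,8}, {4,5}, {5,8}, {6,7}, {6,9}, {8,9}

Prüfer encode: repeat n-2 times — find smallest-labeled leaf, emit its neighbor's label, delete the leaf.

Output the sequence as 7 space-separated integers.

Step 1: leaves = {1,3,4,7}. Remove smallest leaf 1, emit neighbor 9.
Step 2: leaves = {3,4,7}. Remove smallest leaf 3, emit neighbor 2.
Step 3: leaves = {2,4,7}. Remove smallest leaf 2, emit neighbor 8.
Step 4: leaves = {4,7}. Remove smallest leaf 4, emit neighbor 5.
Step 5: leaves = {5,7}. Remove smallest leaf 5, emit neighbor 8.
Step 6: leaves = {7,8}. Remove smallest leaf 7, emit neighbor 6.
Step 7: leaves = {6,8}. Remove smallest leaf 6, emit neighbor 9.
Done: 2 vertices remain (8, 9). Sequence = [9 2 8 5 8 6 9]

Answer: 9 2 8 5 8 6 9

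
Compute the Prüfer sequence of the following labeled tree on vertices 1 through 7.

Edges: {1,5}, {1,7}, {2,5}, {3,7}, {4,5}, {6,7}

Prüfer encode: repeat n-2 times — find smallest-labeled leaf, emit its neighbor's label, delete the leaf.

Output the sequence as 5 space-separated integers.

Answer: 5 7 5 1 7

Derivation:
Step 1: leaves = {2,3,4,6}. Remove smallest leaf 2, emit neighbor 5.
Step 2: leaves = {3,4,6}. Remove smallest leaf 3, emit neighbor 7.
Step 3: leaves = {4,6}. Remove smallest leaf 4, emit neighbor 5.
Step 4: leaves = {5,6}. Remove smallest leaf 5, emit neighbor 1.
Step 5: leaves = {1,6}. Remove smallest leaf 1, emit neighbor 7.
Done: 2 vertices remain (6, 7). Sequence = [5 7 5 1 7]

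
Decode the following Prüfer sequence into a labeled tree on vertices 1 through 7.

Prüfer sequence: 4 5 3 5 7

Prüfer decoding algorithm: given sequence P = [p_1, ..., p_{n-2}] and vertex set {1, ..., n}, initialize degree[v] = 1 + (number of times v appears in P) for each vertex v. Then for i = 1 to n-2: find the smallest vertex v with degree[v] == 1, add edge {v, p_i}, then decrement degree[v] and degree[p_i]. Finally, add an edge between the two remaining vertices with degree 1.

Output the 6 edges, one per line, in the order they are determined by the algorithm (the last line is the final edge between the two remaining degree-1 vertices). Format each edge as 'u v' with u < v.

Initial degrees: {1:1, 2:1, 3:2, 4:2, 5:3, 6:1, 7:2}
Step 1: smallest deg-1 vertex = 1, p_1 = 4. Add edge {1,4}. Now deg[1]=0, deg[4]=1.
Step 2: smallest deg-1 vertex = 2, p_2 = 5. Add edge {2,5}. Now deg[2]=0, deg[5]=2.
Step 3: smallest deg-1 vertex = 4, p_3 = 3. Add edge {3,4}. Now deg[4]=0, deg[3]=1.
Step 4: smallest deg-1 vertex = 3, p_4 = 5. Add edge {3,5}. Now deg[3]=0, deg[5]=1.
Step 5: smallest deg-1 vertex = 5, p_5 = 7. Add edge {5,7}. Now deg[5]=0, deg[7]=1.
Final: two remaining deg-1 vertices are 6, 7. Add edge {6,7}.

Answer: 1 4
2 5
3 4
3 5
5 7
6 7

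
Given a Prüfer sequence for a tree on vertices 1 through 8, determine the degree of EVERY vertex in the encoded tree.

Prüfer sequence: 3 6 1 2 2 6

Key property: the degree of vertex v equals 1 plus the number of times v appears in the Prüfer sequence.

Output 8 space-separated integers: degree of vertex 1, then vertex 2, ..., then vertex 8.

Answer: 2 3 2 1 1 3 1 1

Derivation:
p_1 = 3: count[3] becomes 1
p_2 = 6: count[6] becomes 1
p_3 = 1: count[1] becomes 1
p_4 = 2: count[2] becomes 1
p_5 = 2: count[2] becomes 2
p_6 = 6: count[6] becomes 2
Degrees (1 + count): deg[1]=1+1=2, deg[2]=1+2=3, deg[3]=1+1=2, deg[4]=1+0=1, deg[5]=1+0=1, deg[6]=1+2=3, deg[7]=1+0=1, deg[8]=1+0=1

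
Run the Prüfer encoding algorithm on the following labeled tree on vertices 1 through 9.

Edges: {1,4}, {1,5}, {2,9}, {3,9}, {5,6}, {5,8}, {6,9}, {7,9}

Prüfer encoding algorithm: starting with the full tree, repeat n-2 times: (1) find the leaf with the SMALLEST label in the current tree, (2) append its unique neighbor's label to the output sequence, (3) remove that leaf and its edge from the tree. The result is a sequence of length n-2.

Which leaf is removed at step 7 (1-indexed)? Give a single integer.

Step 1: current leaves = {2,3,4,7,8}. Remove leaf 2 (neighbor: 9).
Step 2: current leaves = {3,4,7,8}. Remove leaf 3 (neighbor: 9).
Step 3: current leaves = {4,7,8}. Remove leaf 4 (neighbor: 1).
Step 4: current leaves = {1,7,8}. Remove leaf 1 (neighbor: 5).
Step 5: current leaves = {7,8}. Remove leaf 7 (neighbor: 9).
Step 6: current leaves = {8,9}. Remove leaf 8 (neighbor: 5).
Step 7: current leaves = {5,9}. Remove leaf 5 (neighbor: 6).

Answer: 5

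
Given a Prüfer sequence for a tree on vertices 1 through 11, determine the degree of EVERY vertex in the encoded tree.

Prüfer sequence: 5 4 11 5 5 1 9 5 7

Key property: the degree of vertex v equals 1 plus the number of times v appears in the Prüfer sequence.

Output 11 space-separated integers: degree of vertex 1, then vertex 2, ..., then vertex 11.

p_1 = 5: count[5] becomes 1
p_2 = 4: count[4] becomes 1
p_3 = 11: count[11] becomes 1
p_4 = 5: count[5] becomes 2
p_5 = 5: count[5] becomes 3
p_6 = 1: count[1] becomes 1
p_7 = 9: count[9] becomes 1
p_8 = 5: count[5] becomes 4
p_9 = 7: count[7] becomes 1
Degrees (1 + count): deg[1]=1+1=2, deg[2]=1+0=1, deg[3]=1+0=1, deg[4]=1+1=2, deg[5]=1+4=5, deg[6]=1+0=1, deg[7]=1+1=2, deg[8]=1+0=1, deg[9]=1+1=2, deg[10]=1+0=1, deg[11]=1+1=2

Answer: 2 1 1 2 5 1 2 1 2 1 2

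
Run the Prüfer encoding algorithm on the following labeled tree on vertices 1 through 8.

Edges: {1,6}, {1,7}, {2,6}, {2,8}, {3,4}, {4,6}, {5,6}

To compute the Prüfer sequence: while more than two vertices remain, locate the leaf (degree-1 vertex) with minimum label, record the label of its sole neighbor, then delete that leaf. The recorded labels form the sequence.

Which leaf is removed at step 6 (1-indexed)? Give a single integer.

Step 1: current leaves = {3,5,7,8}. Remove leaf 3 (neighbor: 4).
Step 2: current leaves = {4,5,7,8}. Remove leaf 4 (neighbor: 6).
Step 3: current leaves = {5,7,8}. Remove leaf 5 (neighbor: 6).
Step 4: current leaves = {7,8}. Remove leaf 7 (neighbor: 1).
Step 5: current leaves = {1,8}. Remove leaf 1 (neighbor: 6).
Step 6: current leaves = {6,8}. Remove leaf 6 (neighbor: 2).

Answer: 6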